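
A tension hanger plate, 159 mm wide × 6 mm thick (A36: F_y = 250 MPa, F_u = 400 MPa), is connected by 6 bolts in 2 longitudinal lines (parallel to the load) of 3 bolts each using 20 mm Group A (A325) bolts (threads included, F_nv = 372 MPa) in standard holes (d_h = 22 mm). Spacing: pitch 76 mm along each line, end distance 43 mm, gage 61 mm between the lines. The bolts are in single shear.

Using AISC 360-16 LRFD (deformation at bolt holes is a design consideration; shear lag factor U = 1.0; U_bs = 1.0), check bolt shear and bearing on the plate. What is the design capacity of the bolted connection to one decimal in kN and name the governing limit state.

Bolt shear: A_b = π(20)²/4 = 314.16 mm². φR_n = 0.75 × 372 × 314.16 × 6 × 1 = 525.9 kN.
Bearing (6 mm plate, F_u = 400 MPa): end bolts L_c = 43 − 22/2 = 32, R_n = min(1.2×32×6×400, 2.4×20×6×400) = 92.16 kN/bolt; interior L_c = 76 − 22 = 54, R_n = 115.2 kN/bolt. φR_n = 0.75 × (2×92.16 + 4×115.2) = 483.8 kN.
Governing: min(525.9, 483.8) = 483.8 kN → bearing.

483.8 kN (bearing governs)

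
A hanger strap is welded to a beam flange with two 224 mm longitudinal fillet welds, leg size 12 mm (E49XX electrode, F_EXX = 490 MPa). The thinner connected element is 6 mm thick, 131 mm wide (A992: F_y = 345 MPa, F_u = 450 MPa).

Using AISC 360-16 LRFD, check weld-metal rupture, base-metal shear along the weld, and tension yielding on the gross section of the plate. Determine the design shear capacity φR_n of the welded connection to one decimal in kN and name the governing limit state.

Weld metal: throat = 0.707×12 = 8.484 mm, L = 2×224 = 448 mm. φR_n = 0.75 × 0.6 × 490 × 8.484 × 448 = 838.1 kN.
Base metal shear (6 mm plate): yield φR_n = 1.0×0.6×345×6×448 = 556.4 kN; rupture φR_n = 0.75×0.6×450×6×448 = 544.3 kN; take 544.3 kN (rupture).
Tension yield (gross): A_g = 131×6 = 786 mm². φR_n = 0.90 × 345 × 786 = 244.1 kN.
Governing: min(838.1, 544.3, 244.1) = 244.1 kN → gross-section yield.

244.1 kN (gross-section yield governs)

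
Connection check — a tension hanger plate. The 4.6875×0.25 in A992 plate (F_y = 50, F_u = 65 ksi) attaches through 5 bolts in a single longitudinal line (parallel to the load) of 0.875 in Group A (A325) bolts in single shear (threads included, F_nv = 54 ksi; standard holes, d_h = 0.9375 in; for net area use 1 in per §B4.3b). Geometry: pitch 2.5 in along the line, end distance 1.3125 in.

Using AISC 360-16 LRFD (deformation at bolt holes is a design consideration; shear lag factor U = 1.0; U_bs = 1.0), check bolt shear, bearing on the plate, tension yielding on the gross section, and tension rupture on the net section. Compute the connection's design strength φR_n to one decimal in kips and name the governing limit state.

Bolt shear: A_b = π(0.875)²/4 = 0.60132 in². φR_n = 0.75 × 54 × 0.60132 × 5 × 1 = 121.8 kips.
Bearing (0.25 in plate, F_u = 65 ksi): end bolts L_c = 1.3125 − 0.9375/2 = 0.84375, R_n = min(1.2×0.84375×0.25×65, 2.4×0.875×0.25×65) = 16.453 kips/bolt; interior L_c = 2.5 − 0.9375 = 1.5625, R_n = 30.469 kips/bolt. φR_n = 0.75 × (1×16.453 + 4×30.469) = 103.7 kips.
Tension yield (gross): A_g = 4.6875×0.25 = 1.1719 in². φR_n = 0.90 × 50 × 1.1719 = 52.7 kips.
Tension rupture (net): A_n = (4.6875 − 1×1)×0.25 = 0.92188 in² (U = 1.0, A_e = A_n). φR_n = 0.75 × 65 × 0.92188 = 44.9 kips.
Governing: min(121.8, 103.7, 52.7, 44.9) = 44.9 kips → net-section rupture.

44.9 kips (net-section rupture governs)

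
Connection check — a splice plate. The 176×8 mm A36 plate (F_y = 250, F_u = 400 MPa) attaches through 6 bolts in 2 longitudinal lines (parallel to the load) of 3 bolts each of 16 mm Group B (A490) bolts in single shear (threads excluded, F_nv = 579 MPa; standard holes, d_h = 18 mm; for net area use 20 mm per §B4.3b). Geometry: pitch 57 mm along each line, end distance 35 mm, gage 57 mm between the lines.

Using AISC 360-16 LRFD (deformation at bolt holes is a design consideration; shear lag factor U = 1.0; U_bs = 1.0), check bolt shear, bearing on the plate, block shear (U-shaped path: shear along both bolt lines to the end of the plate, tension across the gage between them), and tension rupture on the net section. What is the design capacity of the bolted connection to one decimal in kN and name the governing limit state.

Bolt shear: A_b = π(16)²/4 = 201.06 mm². φR_n = 0.75 × 579 × 201.06 × 6 × 1 = 523.9 kN.
Bearing (8 mm plate, F_u = 400 MPa): end bolts L_c = 35 − 18/2 = 26, R_n = min(1.2×26×8×400, 2.4×16×8×400) = 99.84 kN/bolt; interior L_c = 57 − 18 = 39, R_n = 122.88 kN/bolt. φR_n = 0.75 × (2×99.84 + 4×122.88) = 518.4 kN.
Block shear: shear path 2×[35+2×57] = 2×149 mm, A_gv = 2384, A_nv = 2×(149 − 2.5×20)×8 = 1584 mm²; tension across gage: (57 − 1×20)×8 = 296 mm². R_n = min(0.6×400×1584, 0.6×250×2384) + 1.0×400×296 = min(380.16, 357.6) + 118.4 = 476 kN. φR_n = 0.75 × 476 = 357.0 kN.
Tension rupture (net): A_n = (176 − 2×20)×8 = 1088 mm² (U = 1.0, A_e = A_n). φR_n = 0.75 × 400 × 1088 = 326.4 kN.
Governing: min(523.9, 518.4, 357.0, 326.4) = 326.4 kN → net-section rupture.

326.4 kN (net-section rupture governs)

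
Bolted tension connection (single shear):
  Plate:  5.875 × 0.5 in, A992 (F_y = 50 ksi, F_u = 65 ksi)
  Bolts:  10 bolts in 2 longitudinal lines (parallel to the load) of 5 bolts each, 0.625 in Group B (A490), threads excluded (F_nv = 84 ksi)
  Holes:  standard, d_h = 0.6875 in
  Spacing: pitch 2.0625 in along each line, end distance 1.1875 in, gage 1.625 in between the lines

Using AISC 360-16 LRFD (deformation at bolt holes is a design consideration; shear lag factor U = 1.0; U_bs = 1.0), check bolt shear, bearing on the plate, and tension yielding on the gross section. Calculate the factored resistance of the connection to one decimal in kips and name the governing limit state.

Bolt shear: A_b = π(0.625)²/4 = 0.3068 in². φR_n = 0.75 × 84 × 0.3068 × 10 × 1 = 193.3 kips.
Bearing (0.5 in plate, F_u = 65 ksi): end bolts L_c = 1.1875 − 0.6875/2 = 0.84375, R_n = min(1.2×0.84375×0.5×65, 2.4×0.625×0.5×65) = 32.906 kips/bolt; interior L_c = 2.0625 − 0.6875 = 1.375, R_n = 48.75 kips/bolt. φR_n = 0.75 × (2×32.906 + 8×48.75) = 341.9 kips.
Tension yield (gross): A_g = 5.875×0.5 = 2.9375 in². φR_n = 0.90 × 50 × 2.9375 = 132.2 kips.
Governing: min(193.3, 341.9, 132.2) = 132.2 kips → gross-section yield.

132.2 kips (gross-section yield governs)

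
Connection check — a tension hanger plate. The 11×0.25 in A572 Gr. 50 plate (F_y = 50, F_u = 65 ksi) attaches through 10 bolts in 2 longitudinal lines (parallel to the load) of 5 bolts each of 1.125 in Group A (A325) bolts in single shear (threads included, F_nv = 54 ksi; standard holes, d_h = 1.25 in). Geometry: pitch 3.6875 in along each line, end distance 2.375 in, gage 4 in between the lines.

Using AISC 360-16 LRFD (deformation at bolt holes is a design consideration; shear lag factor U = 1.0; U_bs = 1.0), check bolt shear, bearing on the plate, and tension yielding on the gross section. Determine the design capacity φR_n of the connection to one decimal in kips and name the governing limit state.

Bolt shear: A_b = π(1.125)²/4 = 0.99402 in². φR_n = 0.75 × 54 × 0.99402 × 10 × 1 = 402.6 kips.
Bearing (0.25 in plate, F_u = 65 ksi): end bolts L_c = 2.375 − 1.25/2 = 1.75, R_n = min(1.2×1.75×0.25×65, 2.4×1.125×0.25×65) = 34.125 kips/bolt; interior L_c = 3.6875 − 1.25 = 2.4375, R_n = 43.875 kips/bolt. φR_n = 0.75 × (2×34.125 + 8×43.875) = 314.4 kips.
Tension yield (gross): A_g = 11×0.25 = 2.75 in². φR_n = 0.90 × 50 × 2.75 = 123.8 kips.
Governing: min(402.6, 314.4, 123.8) = 123.8 kips → gross-section yield.

123.8 kips (gross-section yield governs)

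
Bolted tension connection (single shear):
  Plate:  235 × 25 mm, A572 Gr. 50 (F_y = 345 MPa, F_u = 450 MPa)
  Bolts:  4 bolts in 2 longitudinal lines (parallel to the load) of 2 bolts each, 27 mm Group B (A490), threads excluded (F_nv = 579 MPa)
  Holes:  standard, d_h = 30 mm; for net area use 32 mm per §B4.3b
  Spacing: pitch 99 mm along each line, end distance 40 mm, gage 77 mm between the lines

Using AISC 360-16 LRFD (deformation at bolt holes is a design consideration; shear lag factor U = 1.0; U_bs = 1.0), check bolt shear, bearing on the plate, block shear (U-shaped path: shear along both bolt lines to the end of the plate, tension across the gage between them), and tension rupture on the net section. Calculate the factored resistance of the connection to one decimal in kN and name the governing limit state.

994.5 kN (bolt shear governs)

Bolt shear: A_b = π(27)²/4 = 572.56 mm². φR_n = 0.75 × 579 × 572.56 × 4 × 1 = 994.5 kN.
Bearing (25 mm plate, F_u = 450 MPa): end bolts L_c = 40 − 30/2 = 25, R_n = min(1.2×25×25×450, 2.4×27×25×450) = 337.5 kN/bolt; interior L_c = 99 − 30 = 69, R_n = 729 kN/bolt. φR_n = 0.75 × (2×337.5 + 2×729) = 1599.8 kN.
Block shear: shear path 2×[40+1×99] = 2×139 mm, A_gv = 6950, A_nv = 2×(139 − 1.5×32)×25 = 4550 mm²; tension across gage: (77 − 1×32)×25 = 1125 mm². R_n = min(0.6×450×4550, 0.6×345×6950) + 1.0×450×1125 = min(1228.5, 1438.7) + 506.25 = 1734.8 kN. φR_n = 0.75 × 1734.8 = 1301.1 kN.
Tension rupture (net): A_n = (235 − 2×32)×25 = 4275 mm² (U = 1.0, A_e = A_n). φR_n = 0.75 × 450 × 4275 = 1442.8 kN.
Governing: min(994.5, 1599.8, 1301.1, 1442.8) = 994.5 kN → bolt shear.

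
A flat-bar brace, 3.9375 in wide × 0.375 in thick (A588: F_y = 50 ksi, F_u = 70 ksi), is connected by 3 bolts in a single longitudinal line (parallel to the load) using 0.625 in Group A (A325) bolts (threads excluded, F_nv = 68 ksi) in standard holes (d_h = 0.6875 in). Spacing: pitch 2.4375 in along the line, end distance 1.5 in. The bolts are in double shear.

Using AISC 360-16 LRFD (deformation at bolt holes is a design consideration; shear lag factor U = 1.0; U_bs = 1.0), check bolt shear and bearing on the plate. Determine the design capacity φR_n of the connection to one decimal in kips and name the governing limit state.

Bolt shear: A_b = π(0.625)²/4 = 0.3068 in². φR_n = 0.75 × 68 × 0.3068 × 3 × 2 = 93.9 kips.
Bearing (0.375 in plate, F_u = 70 ksi): end bolts L_c = 1.5 − 0.6875/2 = 1.15625, R_n = min(1.2×1.15625×0.375×70, 2.4×0.625×0.375×70) = 36.422 kips/bolt; interior L_c = 2.4375 − 0.6875 = 1.75, R_n = 39.375 kips/bolt. φR_n = 0.75 × (1×36.422 + 2×39.375) = 86.4 kips.
Governing: min(93.9, 86.4) = 86.4 kips → bearing.

86.4 kips (bearing governs)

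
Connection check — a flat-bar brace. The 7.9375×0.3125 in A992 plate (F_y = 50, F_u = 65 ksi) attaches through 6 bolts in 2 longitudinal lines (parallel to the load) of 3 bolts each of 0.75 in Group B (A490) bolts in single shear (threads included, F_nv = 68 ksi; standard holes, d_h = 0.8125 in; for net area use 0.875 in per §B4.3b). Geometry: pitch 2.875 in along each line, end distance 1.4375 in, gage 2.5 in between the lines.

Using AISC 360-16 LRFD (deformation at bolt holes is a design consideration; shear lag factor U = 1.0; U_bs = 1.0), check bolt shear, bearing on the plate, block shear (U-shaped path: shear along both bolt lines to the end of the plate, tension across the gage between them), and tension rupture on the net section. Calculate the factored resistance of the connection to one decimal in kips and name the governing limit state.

94.3 kips (net-section rupture governs)

Bolt shear: A_b = π(0.75)²/4 = 0.44179 in². φR_n = 0.75 × 68 × 0.44179 × 6 × 1 = 135.2 kips.
Bearing (0.3125 in plate, F_u = 65 ksi): end bolts L_c = 1.4375 − 0.8125/2 = 1.03125, R_n = min(1.2×1.03125×0.3125×65, 2.4×0.75×0.3125×65) = 25.137 kips/bolt; interior L_c = 2.875 − 0.8125 = 2.0625, R_n = 36.563 kips/bolt. φR_n = 0.75 × (2×25.137 + 4×36.563) = 147.4 kips.
Block shear: shear path 2×[1.4375+2×2.875] = 2×7.1875 in, A_gv = 4.4922, A_nv = 2×(7.1875 − 2.5×0.875)×0.3125 = 3.125 in²; tension across gage: (2.5 − 1×0.875)×0.3125 = 0.50781 in². R_n = min(0.6×65×3.125, 0.6×50×4.4922) + 1.0×65×0.50781 = min(121.88, 134.77) + 33.008 = 154.89 kips. φR_n = 0.75 × 154.89 = 116.2 kips.
Tension rupture (net): A_n = (7.9375 − 2×0.875)×0.3125 = 1.9336 in² (U = 1.0, A_e = A_n). φR_n = 0.75 × 65 × 1.9336 = 94.3 kips.
Governing: min(135.2, 147.4, 116.2, 94.3) = 94.3 kips → net-section rupture.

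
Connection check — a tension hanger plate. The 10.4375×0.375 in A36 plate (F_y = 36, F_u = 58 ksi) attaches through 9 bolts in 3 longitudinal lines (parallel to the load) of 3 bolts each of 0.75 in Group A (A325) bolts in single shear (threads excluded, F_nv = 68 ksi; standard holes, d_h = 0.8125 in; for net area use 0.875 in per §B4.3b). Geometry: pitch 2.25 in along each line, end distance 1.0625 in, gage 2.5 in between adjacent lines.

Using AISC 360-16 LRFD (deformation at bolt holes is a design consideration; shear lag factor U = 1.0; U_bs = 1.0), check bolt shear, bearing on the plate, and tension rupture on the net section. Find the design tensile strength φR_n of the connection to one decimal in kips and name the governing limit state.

127.4 kips (net-section rupture governs)

Bolt shear: A_b = π(0.75)²/4 = 0.44179 in². φR_n = 0.75 × 68 × 0.44179 × 9 × 1 = 202.8 kips.
Bearing (0.375 in plate, F_u = 58 ksi): end bolts L_c = 1.0625 − 0.8125/2 = 0.65625, R_n = min(1.2×0.65625×0.375×58, 2.4×0.75×0.375×58) = 17.128 kips/bolt; interior L_c = 2.25 − 0.8125 = 1.4375, R_n = 37.519 kips/bolt. φR_n = 0.75 × (3×17.128 + 6×37.519) = 207.4 kips.
Tension rupture (net): A_n = (10.4375 − 3×0.875)×0.375 = 2.9297 in² (U = 1.0, A_e = A_n). φR_n = 0.75 × 58 × 2.9297 = 127.4 kips.
Governing: min(202.8, 207.4, 127.4) = 127.4 kips → net-section rupture.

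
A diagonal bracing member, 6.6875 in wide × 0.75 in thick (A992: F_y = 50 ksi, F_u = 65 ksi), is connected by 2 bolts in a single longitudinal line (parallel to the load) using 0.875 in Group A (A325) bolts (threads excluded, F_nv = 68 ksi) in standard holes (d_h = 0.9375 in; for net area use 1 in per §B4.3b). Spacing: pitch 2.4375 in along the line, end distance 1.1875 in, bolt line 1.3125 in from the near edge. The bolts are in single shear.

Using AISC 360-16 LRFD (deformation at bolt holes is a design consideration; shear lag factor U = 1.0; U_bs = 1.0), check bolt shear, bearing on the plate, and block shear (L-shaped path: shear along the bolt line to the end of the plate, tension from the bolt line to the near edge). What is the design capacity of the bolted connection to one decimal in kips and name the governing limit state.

Bolt shear: A_b = π(0.875)²/4 = 0.60132 in². φR_n = 0.75 × 68 × 0.60132 × 2 × 1 = 61.3 kips.
Bearing (0.75 in plate, F_u = 65 ksi): end bolts L_c = 1.1875 − 0.9375/2 = 0.71875, R_n = min(1.2×0.71875×0.75×65, 2.4×0.875×0.75×65) = 42.047 kips/bolt; interior L_c = 2.4375 − 0.9375 = 1.5, R_n = 87.75 kips/bolt. φR_n = 0.75 × (1×42.047 + 1×87.75) = 97.3 kips.
Block shear: shear path 1×[1.1875+1×2.4375] = 1×3.625 in, A_gv = 2.7188, A_nv = 1×(3.625 − 1.5×1)×0.75 = 1.5938 in²; tension to near edge: (1.3125 − 0.5×1)×0.75 = 0.60938 in². R_n = min(0.6×65×1.5938, 0.6×50×2.7188) + 1.0×65×0.60938 = min(62.158, 81.564) + 39.61 = 101.77 kips. φR_n = 0.75 × 101.77 = 76.3 kips.
Governing: min(61.3, 97.3, 76.3) = 61.3 kips → bolt shear.

61.3 kips (bolt shear governs)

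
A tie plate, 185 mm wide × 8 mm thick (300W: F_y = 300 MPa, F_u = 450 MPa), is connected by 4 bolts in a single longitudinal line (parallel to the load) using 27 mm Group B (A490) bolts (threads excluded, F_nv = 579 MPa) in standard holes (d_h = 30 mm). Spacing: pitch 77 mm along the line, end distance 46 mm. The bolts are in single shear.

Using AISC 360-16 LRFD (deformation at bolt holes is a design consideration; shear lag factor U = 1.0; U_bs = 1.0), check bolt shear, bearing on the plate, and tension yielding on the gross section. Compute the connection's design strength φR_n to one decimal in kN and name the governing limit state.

Bolt shear: A_b = π(27)²/4 = 572.56 mm². φR_n = 0.75 × 579 × 572.56 × 4 × 1 = 994.5 kN.
Bearing (8 mm plate, F_u = 450 MPa): end bolts L_c = 46 − 30/2 = 31, R_n = min(1.2×31×8×450, 2.4×27×8×450) = 133.92 kN/bolt; interior L_c = 77 − 30 = 47, R_n = 203.04 kN/bolt. φR_n = 0.75 × (1×133.92 + 3×203.04) = 557.3 kN.
Tension yield (gross): A_g = 185×8 = 1480 mm². φR_n = 0.90 × 300 × 1480 = 399.6 kN.
Governing: min(994.5, 557.3, 399.6) = 399.6 kN → gross-section yield.

399.6 kN (gross-section yield governs)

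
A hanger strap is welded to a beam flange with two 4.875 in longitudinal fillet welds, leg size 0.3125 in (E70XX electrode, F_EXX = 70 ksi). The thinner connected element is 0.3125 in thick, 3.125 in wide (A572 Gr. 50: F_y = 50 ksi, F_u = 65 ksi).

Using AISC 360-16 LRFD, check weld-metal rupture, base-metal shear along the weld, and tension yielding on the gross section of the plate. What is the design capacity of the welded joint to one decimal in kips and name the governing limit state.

43.9 kips (gross-section yield governs)

Weld metal: throat = 0.707×0.3125 = 0.22094 in, L = 2×4.875 = 9.75 in. φR_n = 0.75 × 0.6 × 70 × 0.22094 × 9.75 = 67.9 kips.
Base metal shear (0.3125 in plate): yield φR_n = 1.0×0.6×50×0.3125×9.75 = 91.4 kips; rupture φR_n = 0.75×0.6×65×0.3125×9.75 = 89.1 kips; take 89.1 kips (rupture).
Tension yield (gross): A_g = 3.125×0.3125 = 0.97656 in². φR_n = 0.90 × 50 × 0.97656 = 43.9 kips.
Governing: min(67.9, 89.1, 43.9) = 43.9 kips → gross-section yield.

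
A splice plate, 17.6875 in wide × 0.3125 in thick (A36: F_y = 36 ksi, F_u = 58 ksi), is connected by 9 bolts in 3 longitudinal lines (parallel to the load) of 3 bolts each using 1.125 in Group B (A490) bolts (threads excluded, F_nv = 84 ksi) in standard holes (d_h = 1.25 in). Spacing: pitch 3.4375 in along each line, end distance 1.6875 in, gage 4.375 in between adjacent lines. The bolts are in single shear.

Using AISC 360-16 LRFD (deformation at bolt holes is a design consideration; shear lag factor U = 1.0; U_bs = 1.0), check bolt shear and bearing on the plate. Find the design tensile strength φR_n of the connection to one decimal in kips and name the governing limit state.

Bolt shear: A_b = π(1.125)²/4 = 0.99402 in². φR_n = 0.75 × 84 × 0.99402 × 9 × 1 = 563.6 kips.
Bearing (0.3125 in plate, F_u = 58 ksi): end bolts L_c = 1.6875 − 1.25/2 = 1.0625, R_n = min(1.2×1.0625×0.3125×58, 2.4×1.125×0.3125×58) = 23.109 kips/bolt; interior L_c = 3.4375 − 1.25 = 2.1875, R_n = 47.578 kips/bolt. φR_n = 0.75 × (3×23.109 + 6×47.578) = 266.1 kips.
Governing: min(563.6, 266.1) = 266.1 kips → bearing.

266.1 kips (bearing governs)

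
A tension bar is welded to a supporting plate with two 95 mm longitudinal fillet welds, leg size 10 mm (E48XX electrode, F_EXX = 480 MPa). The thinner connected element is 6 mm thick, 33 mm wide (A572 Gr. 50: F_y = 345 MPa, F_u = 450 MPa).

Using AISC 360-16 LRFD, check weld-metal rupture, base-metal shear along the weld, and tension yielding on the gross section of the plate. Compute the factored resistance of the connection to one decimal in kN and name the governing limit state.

61.5 kN (gross-section yield governs)

Weld metal: throat = 0.707×10 = 7.07 mm, L = 2×95 = 190 mm. φR_n = 0.75 × 0.6 × 480 × 7.07 × 190 = 290.2 kN.
Base metal shear (6 mm plate): yield φR_n = 1.0×0.6×345×6×190 = 236.0 kN; rupture φR_n = 0.75×0.6×450×6×190 = 230.9 kN; take 230.9 kN (rupture).
Tension yield (gross): A_g = 33×6 = 198 mm². φR_n = 0.90 × 345 × 198 = 61.5 kN.
Governing: min(290.2, 230.9, 61.5) = 61.5 kN → gross-section yield.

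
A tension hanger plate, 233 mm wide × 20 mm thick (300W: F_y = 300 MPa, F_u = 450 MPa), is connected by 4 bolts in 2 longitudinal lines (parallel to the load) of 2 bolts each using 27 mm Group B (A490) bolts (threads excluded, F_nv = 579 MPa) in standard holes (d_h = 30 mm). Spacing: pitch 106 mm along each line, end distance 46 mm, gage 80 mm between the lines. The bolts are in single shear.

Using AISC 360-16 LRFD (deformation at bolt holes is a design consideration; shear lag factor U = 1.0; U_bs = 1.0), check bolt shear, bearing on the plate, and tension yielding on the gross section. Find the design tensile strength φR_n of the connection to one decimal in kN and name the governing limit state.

994.5 kN (bolt shear governs)

Bolt shear: A_b = π(27)²/4 = 572.56 mm². φR_n = 0.75 × 579 × 572.56 × 4 × 1 = 994.5 kN.
Bearing (20 mm plate, F_u = 450 MPa): end bolts L_c = 46 − 30/2 = 31, R_n = min(1.2×31×20×450, 2.4×27×20×450) = 334.8 kN/bolt; interior L_c = 106 − 30 = 76, R_n = 583.2 kN/bolt. φR_n = 0.75 × (2×334.8 + 2×583.2) = 1377.0 kN.
Tension yield (gross): A_g = 233×20 = 4660 mm². φR_n = 0.90 × 300 × 4660 = 1258.2 kN.
Governing: min(994.5, 1377.0, 1258.2) = 994.5 kN → bolt shear.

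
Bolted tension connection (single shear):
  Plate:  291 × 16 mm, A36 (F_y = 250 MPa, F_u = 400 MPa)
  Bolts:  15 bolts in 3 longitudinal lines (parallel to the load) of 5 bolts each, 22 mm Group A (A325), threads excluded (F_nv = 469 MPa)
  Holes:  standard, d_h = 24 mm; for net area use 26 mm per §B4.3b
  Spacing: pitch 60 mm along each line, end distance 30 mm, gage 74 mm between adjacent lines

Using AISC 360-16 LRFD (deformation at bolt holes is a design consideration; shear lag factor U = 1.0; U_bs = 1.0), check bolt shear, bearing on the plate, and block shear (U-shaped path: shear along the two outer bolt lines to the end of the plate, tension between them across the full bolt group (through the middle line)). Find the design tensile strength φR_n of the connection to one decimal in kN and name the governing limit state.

Bolt shear: A_b = π(22)²/4 = 380.13 mm². φR_n = 0.75 × 469 × 380.13 × 15 × 1 = 2005.7 kN.
Bearing (16 mm plate, F_u = 400 MPa): end bolts L_c = 30 − 24/2 = 18, R_n = min(1.2×18×16×400, 2.4×22×16×400) = 138.24 kN/bolt; interior L_c = 60 − 24 = 36, R_n = 276.48 kN/bolt. φR_n = 0.75 × (3×138.24 + 12×276.48) = 2799.4 kN.
Block shear: shear path 2×[30+4×60] = 2×270 mm, A_gv = 8640, A_nv = 2×(270 − 4.5×26)×16 = 4896 mm²; tension across gage: (148 − 2×26)×16 = 1536 mm². R_n = min(0.6×400×4896, 0.6×250×8640) + 1.0×400×1536 = min(1175, 1296) + 614.4 = 1789.4 kN. φR_n = 0.75 × 1789.4 = 1342.1 kN.
Governing: min(2005.7, 2799.4, 1342.1) = 1342.1 kN → block shear.

1342.1 kN (block shear governs)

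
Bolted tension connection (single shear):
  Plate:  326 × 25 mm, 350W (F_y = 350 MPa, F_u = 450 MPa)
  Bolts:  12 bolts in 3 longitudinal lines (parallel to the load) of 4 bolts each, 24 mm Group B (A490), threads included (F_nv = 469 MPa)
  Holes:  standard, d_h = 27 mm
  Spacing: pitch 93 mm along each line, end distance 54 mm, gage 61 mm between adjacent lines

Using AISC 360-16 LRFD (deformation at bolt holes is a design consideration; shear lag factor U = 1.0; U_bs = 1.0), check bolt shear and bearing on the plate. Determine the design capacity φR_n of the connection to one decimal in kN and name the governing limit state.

1909.5 kN (bolt shear governs)

Bolt shear: A_b = π(24)²/4 = 452.39 mm². φR_n = 0.75 × 469 × 452.39 × 12 × 1 = 1909.5 kN.
Bearing (25 mm plate, F_u = 450 MPa): end bolts L_c = 54 − 27/2 = 40.5, R_n = min(1.2×40.5×25×450, 2.4×24×25×450) = 546.75 kN/bolt; interior L_c = 93 − 27 = 66, R_n = 648 kN/bolt. φR_n = 0.75 × (3×546.75 + 9×648) = 5604.2 kN.
Governing: min(1909.5, 5604.2) = 1909.5 kN → bolt shear.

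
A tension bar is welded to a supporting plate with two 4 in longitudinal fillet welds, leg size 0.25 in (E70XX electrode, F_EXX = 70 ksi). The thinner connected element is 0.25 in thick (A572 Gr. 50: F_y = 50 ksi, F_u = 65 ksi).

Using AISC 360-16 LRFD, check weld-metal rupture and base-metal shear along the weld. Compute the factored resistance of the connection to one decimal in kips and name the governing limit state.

Weld metal: throat = 0.707×0.25 = 0.17675 in, L = 2×4 = 8 in. φR_n = 0.75 × 0.6 × 70 × 0.17675 × 8 = 44.5 kips.
Base metal shear (0.25 in plate): yield φR_n = 1.0×0.6×50×0.25×8 = 60.0 kips; rupture φR_n = 0.75×0.6×65×0.25×8 = 58.5 kips; take 58.5 kips (rupture).
Governing: min(44.5, 58.5) = 44.5 kips → weld metal.

44.5 kips (weld metal governs)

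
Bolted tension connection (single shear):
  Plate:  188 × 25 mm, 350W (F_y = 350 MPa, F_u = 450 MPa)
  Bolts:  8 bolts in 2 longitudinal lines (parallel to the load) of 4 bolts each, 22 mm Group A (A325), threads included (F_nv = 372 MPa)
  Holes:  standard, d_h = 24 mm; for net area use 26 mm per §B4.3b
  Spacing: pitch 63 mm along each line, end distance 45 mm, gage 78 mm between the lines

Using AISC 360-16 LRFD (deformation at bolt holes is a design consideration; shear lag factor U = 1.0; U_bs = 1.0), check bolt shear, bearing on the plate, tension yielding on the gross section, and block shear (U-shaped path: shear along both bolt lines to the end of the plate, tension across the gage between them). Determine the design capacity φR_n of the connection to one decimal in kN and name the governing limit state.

848.5 kN (bolt shear governs)

Bolt shear: A_b = π(22)²/4 = 380.13 mm². φR_n = 0.75 × 372 × 380.13 × 8 × 1 = 848.5 kN.
Bearing (25 mm plate, F_u = 450 MPa): end bolts L_c = 45 − 24/2 = 33, R_n = min(1.2×33×25×450, 2.4×22×25×450) = 445.5 kN/bolt; interior L_c = 63 − 24 = 39, R_n = 526.5 kN/bolt. φR_n = 0.75 × (2×445.5 + 6×526.5) = 3037.5 kN.
Tension yield (gross): A_g = 188×25 = 4700 mm². φR_n = 0.90 × 350 × 4700 = 1480.5 kN.
Block shear: shear path 2×[45+3×63] = 2×234 mm, A_gv = 11700, A_nv = 2×(234 − 3.5×26)×25 = 7150 mm²; tension across gage: (78 − 1×26)×25 = 1300 mm². R_n = min(0.6×450×7150, 0.6×350×11700) + 1.0×450×1300 = min(1930.5, 2457) + 585 = 2515.5 kN. φR_n = 0.75 × 2515.5 = 1886.6 kN.
Governing: min(848.5, 3037.5, 1480.5, 1886.6) = 848.5 kN → bolt shear.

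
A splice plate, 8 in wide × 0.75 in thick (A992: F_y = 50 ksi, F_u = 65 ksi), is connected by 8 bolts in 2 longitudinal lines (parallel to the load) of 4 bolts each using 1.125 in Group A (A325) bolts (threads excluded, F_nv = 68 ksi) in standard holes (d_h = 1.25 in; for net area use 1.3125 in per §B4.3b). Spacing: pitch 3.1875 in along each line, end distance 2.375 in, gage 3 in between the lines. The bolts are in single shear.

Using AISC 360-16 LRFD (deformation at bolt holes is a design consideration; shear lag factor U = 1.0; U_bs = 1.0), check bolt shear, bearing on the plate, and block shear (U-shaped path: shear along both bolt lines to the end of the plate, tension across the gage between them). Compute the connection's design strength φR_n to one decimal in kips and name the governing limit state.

383.9 kips (block shear governs)

Bolt shear: A_b = π(1.125)²/4 = 0.99402 in². φR_n = 0.75 × 68 × 0.99402 × 8 × 1 = 405.6 kips.
Bearing (0.75 in plate, F_u = 65 ksi): end bolts L_c = 2.375 − 1.25/2 = 1.75, R_n = min(1.2×1.75×0.75×65, 2.4×1.125×0.75×65) = 102.38 kips/bolt; interior L_c = 3.1875 − 1.25 = 1.9375, R_n = 113.34 kips/bolt. φR_n = 0.75 × (2×102.38 + 6×113.34) = 663.6 kips.
Block shear: shear path 2×[2.375+3×3.1875] = 2×11.9375 in, A_gv = 17.906, A_nv = 2×(11.9375 − 3.5×1.3125)×0.75 = 11.016 in²; tension across gage: (3 − 1×1.3125)×0.75 = 1.2656 in². R_n = min(0.6×65×11.016, 0.6×50×17.906) + 1.0×65×1.2656 = min(429.62, 537.18) + 82.264 = 511.88 kips. φR_n = 0.75 × 511.88 = 383.9 kips.
Governing: min(405.6, 663.6, 383.9) = 383.9 kips → block shear.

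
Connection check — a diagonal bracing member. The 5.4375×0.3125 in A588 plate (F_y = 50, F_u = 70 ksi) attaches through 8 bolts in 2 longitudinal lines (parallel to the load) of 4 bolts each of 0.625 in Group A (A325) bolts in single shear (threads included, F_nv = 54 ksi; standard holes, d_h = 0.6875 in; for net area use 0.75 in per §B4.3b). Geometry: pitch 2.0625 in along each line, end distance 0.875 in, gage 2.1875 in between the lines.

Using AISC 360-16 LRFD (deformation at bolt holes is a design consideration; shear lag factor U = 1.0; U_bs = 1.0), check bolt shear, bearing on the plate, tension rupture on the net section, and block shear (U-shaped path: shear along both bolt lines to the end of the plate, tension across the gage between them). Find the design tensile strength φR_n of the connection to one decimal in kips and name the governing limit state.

Bolt shear: A_b = π(0.625)²/4 = 0.3068 in². φR_n = 0.75 × 54 × 0.3068 × 8 × 1 = 99.4 kips.
Bearing (0.3125 in plate, F_u = 70 ksi): end bolts L_c = 0.875 − 0.6875/2 = 0.53125, R_n = min(1.2×0.53125×0.3125×70, 2.4×0.625×0.3125×70) = 13.945 kips/bolt; interior L_c = 2.0625 − 0.6875 = 1.375, R_n = 32.813 kips/bolt. φR_n = 0.75 × (2×13.945 + 6×32.813) = 168.6 kips.
Tension rupture (net): A_n = (5.4375 − 2×0.75)×0.3125 = 1.2305 in² (U = 1.0, A_e = A_n). φR_n = 0.75 × 70 × 1.2305 = 64.6 kips.
Block shear: shear path 2×[0.875+3×2.0625] = 2×7.0625 in, A_gv = 4.4141, A_nv = 2×(7.0625 − 3.5×0.75)×0.3125 = 2.7734 in²; tension across gage: (2.1875 − 1×0.75)×0.3125 = 0.44922 in². R_n = min(0.6×70×2.7734, 0.6×50×4.4141) + 1.0×70×0.44922 = min(116.48, 132.42) + 31.445 = 147.93 kips. φR_n = 0.75 × 147.93 = 110.9 kips.
Governing: min(99.4, 168.6, 64.6, 110.9) = 64.6 kips → net-section rupture.

64.6 kips (net-section rupture governs)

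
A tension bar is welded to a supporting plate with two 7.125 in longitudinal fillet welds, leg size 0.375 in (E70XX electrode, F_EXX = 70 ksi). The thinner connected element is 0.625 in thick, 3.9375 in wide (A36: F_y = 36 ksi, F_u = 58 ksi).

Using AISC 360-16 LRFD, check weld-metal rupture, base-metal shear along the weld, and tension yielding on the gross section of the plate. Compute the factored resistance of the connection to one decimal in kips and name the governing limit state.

79.7 kips (gross-section yield governs)

Weld metal: throat = 0.707×0.375 = 0.26513 in, L = 2×7.125 = 14.25 in. φR_n = 0.75 × 0.6 × 70 × 0.26513 × 14.25 = 119.0 kips.
Base metal shear (0.625 in plate): yield φR_n = 1.0×0.6×36×0.625×14.25 = 192.4 kips; rupture φR_n = 0.75×0.6×58×0.625×14.25 = 232.5 kips; take 192.4 kips (yield).
Tension yield (gross): A_g = 3.9375×0.625 = 2.4609 in². φR_n = 0.90 × 36 × 2.4609 = 79.7 kips.
Governing: min(119.0, 192.4, 79.7) = 79.7 kips → gross-section yield.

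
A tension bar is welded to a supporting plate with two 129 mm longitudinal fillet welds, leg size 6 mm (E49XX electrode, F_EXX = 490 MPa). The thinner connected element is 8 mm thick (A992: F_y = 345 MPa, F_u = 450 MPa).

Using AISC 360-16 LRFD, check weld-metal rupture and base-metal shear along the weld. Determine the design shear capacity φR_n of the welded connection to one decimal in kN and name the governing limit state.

241.3 kN (weld metal governs)

Weld metal: throat = 0.707×6 = 4.242 mm, L = 2×129 = 258 mm. φR_n = 0.75 × 0.6 × 490 × 4.242 × 258 = 241.3 kN.
Base metal shear (8 mm plate): yield φR_n = 1.0×0.6×345×8×258 = 427.2 kN; rupture φR_n = 0.75×0.6×450×8×258 = 418.0 kN; take 418.0 kN (rupture).
Governing: min(241.3, 418.0) = 241.3 kN → weld metal.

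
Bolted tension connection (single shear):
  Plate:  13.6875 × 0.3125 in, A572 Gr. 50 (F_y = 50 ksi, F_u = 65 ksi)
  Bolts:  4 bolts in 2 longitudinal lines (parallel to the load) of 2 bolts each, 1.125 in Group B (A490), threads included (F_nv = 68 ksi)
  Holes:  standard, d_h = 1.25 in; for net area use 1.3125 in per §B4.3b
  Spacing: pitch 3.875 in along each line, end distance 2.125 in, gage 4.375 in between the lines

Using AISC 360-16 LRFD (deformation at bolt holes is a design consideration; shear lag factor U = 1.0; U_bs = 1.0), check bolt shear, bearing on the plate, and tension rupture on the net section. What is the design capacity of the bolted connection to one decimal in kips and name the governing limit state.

137.1 kips (bearing governs)

Bolt shear: A_b = π(1.125)²/4 = 0.99402 in². φR_n = 0.75 × 68 × 0.99402 × 4 × 1 = 202.8 kips.
Bearing (0.3125 in plate, F_u = 65 ksi): end bolts L_c = 2.125 − 1.25/2 = 1.5, R_n = min(1.2×1.5×0.3125×65, 2.4×1.125×0.3125×65) = 36.563 kips/bolt; interior L_c = 3.875 − 1.25 = 2.625, R_n = 54.844 kips/bolt. φR_n = 0.75 × (2×36.563 + 2×54.844) = 137.1 kips.
Tension rupture (net): A_n = (13.6875 − 2×1.3125)×0.3125 = 3.457 in² (U = 1.0, A_e = A_n). φR_n = 0.75 × 65 × 3.457 = 168.5 kips.
Governing: min(202.8, 137.1, 168.5) = 137.1 kips → bearing.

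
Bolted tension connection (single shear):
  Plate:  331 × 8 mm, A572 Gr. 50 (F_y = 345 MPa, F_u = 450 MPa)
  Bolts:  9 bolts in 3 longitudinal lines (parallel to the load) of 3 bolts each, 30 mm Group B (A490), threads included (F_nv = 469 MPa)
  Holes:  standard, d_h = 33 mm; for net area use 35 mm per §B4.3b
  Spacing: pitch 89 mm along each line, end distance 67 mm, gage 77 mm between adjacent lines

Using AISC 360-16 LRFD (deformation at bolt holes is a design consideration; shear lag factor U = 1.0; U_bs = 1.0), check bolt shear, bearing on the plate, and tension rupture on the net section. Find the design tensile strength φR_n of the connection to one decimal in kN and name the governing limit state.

Bolt shear: A_b = π(30)²/4 = 706.86 mm². φR_n = 0.75 × 469 × 706.86 × 9 × 1 = 2237.7 kN.
Bearing (8 mm plate, F_u = 450 MPa): end bolts L_c = 67 − 33/2 = 50.5, R_n = min(1.2×50.5×8×450, 2.4×30×8×450) = 218.16 kN/bolt; interior L_c = 89 − 33 = 56, R_n = 241.92 kN/bolt. φR_n = 0.75 × (3×218.16 + 6×241.92) = 1579.5 kN.
Tension rupture (net): A_n = (331 − 3×35)×8 = 1808 mm² (U = 1.0, A_e = A_n). φR_n = 0.75 × 450 × 1808 = 610.2 kN.
Governing: min(2237.7, 1579.5, 610.2) = 610.2 kN → net-section rupture.

610.2 kN (net-section rupture governs)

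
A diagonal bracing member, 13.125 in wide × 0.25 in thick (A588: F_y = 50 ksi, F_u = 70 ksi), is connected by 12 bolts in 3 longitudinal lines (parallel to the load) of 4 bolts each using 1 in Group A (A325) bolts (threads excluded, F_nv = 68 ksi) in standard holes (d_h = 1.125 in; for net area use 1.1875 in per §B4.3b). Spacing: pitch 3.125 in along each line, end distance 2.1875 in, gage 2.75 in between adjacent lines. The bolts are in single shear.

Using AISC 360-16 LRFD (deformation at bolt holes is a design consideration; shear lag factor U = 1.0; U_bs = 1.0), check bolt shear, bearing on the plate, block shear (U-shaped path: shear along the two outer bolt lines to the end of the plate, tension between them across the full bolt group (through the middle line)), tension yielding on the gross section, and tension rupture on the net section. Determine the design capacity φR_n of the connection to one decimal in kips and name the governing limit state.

Bolt shear: A_b = π(1)²/4 = 0.7854 in². φR_n = 0.75 × 68 × 0.7854 × 12 × 1 = 480.7 kips.
Bearing (0.25 in plate, F_u = 70 ksi): end bolts L_c = 2.1875 − 1.125/2 = 1.625, R_n = min(1.2×1.625×0.25×70, 2.4×1×0.25×70) = 34.125 kips/bolt; interior L_c = 3.125 − 1.125 = 2, R_n = 42 kips/bolt. φR_n = 0.75 × (3×34.125 + 9×42) = 360.3 kips.
Block shear: shear path 2×[2.1875+3×3.125] = 2×11.5625 in, A_gv = 5.7813, A_nv = 2×(11.5625 − 3.5×1.1875)×0.25 = 3.7031 in²; tension across gage: (5.5 − 2×1.1875)×0.25 = 0.78125 in². R_n = min(0.6×70×3.7031, 0.6×50×5.7813) + 1.0×70×0.78125 = min(155.53, 173.44) + 54.688 = 210.22 kips. φR_n = 0.75 × 210.22 = 157.7 kips.
Tension yield (gross): A_g = 13.125×0.25 = 3.2813 in². φR_n = 0.90 × 50 × 3.2813 = 147.7 kips.
Tension rupture (net): A_n = (13.125 − 3×1.1875)×0.25 = 2.3906 in² (U = 1.0, A_e = A_n). φR_n = 0.75 × 70 × 2.3906 = 125.5 kips.
Governing: min(480.7, 360.3, 157.7, 147.7, 125.5) = 125.5 kips → net-section rupture.

125.5 kips (net-section rupture governs)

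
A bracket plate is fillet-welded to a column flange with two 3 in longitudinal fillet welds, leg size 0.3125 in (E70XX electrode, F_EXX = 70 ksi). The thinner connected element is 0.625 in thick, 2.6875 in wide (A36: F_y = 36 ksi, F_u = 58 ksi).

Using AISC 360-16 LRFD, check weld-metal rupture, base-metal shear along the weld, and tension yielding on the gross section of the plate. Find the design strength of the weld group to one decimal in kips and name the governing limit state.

Weld metal: throat = 0.707×0.3125 = 0.22094 in, L = 2×3 = 6 in. φR_n = 0.75 × 0.6 × 70 × 0.22094 × 6 = 41.8 kips.
Base metal shear (0.625 in plate): yield φR_n = 1.0×0.6×36×0.625×6 = 81.0 kips; rupture φR_n = 0.75×0.6×58×0.625×6 = 97.9 kips; take 81.0 kips (yield).
Tension yield (gross): A_g = 2.6875×0.625 = 1.6797 in². φR_n = 0.90 × 36 × 1.6797 = 54.4 kips.
Governing: min(41.8, 81.0, 54.4) = 41.8 kips → weld metal.

41.8 kips (weld metal governs)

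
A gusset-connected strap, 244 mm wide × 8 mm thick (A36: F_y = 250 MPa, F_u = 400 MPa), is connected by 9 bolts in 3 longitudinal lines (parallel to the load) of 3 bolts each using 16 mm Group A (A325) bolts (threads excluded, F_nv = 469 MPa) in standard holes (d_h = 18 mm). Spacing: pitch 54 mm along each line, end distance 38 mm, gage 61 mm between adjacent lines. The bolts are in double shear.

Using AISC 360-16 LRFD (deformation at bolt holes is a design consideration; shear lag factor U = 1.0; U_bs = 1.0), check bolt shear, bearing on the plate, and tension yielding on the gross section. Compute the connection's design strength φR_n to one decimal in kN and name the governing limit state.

Bolt shear: A_b = π(16)²/4 = 201.06 mm². φR_n = 0.75 × 469 × 201.06 × 9 × 2 = 1273.0 kN.
Bearing (8 mm plate, F_u = 400 MPa): end bolts L_c = 38 − 18/2 = 29, R_n = min(1.2×29×8×400, 2.4×16×8×400) = 111.36 kN/bolt; interior L_c = 54 − 18 = 36, R_n = 122.88 kN/bolt. φR_n = 0.75 × (3×111.36 + 6×122.88) = 803.5 kN.
Tension yield (gross): A_g = 244×8 = 1952 mm². φR_n = 0.90 × 250 × 1952 = 439.2 kN.
Governing: min(1273.0, 803.5, 439.2) = 439.2 kN → gross-section yield.

439.2 kN (gross-section yield governs)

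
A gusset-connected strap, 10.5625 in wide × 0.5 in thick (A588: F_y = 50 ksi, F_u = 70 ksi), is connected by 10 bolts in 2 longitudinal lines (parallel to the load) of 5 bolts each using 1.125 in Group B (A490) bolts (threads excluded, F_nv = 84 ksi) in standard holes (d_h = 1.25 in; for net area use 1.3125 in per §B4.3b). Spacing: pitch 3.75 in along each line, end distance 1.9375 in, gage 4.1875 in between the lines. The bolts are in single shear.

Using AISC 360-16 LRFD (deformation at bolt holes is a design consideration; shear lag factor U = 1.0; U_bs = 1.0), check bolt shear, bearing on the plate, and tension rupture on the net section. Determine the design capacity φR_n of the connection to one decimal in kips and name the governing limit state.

208.4 kips (net-section rupture governs)

Bolt shear: A_b = π(1.125)²/4 = 0.99402 in². φR_n = 0.75 × 84 × 0.99402 × 10 × 1 = 626.2 kips.
Bearing (0.5 in plate, F_u = 70 ksi): end bolts L_c = 1.9375 − 1.25/2 = 1.3125, R_n = min(1.2×1.3125×0.5×70, 2.4×1.125×0.5×70) = 55.125 kips/bolt; interior L_c = 3.75 − 1.25 = 2.5, R_n = 94.5 kips/bolt. φR_n = 0.75 × (2×55.125 + 8×94.5) = 649.7 kips.
Tension rupture (net): A_n = (10.5625 − 2×1.3125)×0.5 = 3.9688 in² (U = 1.0, A_e = A_n). φR_n = 0.75 × 70 × 3.9688 = 208.4 kips.
Governing: min(626.2, 649.7, 208.4) = 208.4 kips → net-section rupture.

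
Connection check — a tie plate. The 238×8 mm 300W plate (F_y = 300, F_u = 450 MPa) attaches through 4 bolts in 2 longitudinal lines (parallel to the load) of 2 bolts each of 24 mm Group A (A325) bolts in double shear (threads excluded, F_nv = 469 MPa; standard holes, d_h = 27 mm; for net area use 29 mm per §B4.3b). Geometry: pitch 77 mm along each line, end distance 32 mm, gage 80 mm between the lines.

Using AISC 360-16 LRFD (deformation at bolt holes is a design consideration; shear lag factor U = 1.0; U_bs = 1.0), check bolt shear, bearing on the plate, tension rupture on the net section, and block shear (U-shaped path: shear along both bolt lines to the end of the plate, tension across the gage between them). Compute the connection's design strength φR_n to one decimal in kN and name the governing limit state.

349.9 kN (block shear governs)

Bolt shear: A_b = π(24)²/4 = 452.39 mm². φR_n = 0.75 × 469 × 452.39 × 4 × 2 = 1273.0 kN.
Bearing (8 mm plate, F_u = 450 MPa): end bolts L_c = 32 − 27/2 = 18.5, R_n = min(1.2×18.5×8×450, 2.4×24×8×450) = 79.92 kN/bolt; interior L_c = 77 − 27 = 50, R_n = 207.36 kN/bolt. φR_n = 0.75 × (2×79.92 + 2×207.36) = 430.9 kN.
Tension rupture (net): A_n = (238 − 2×29)×8 = 1440 mm² (U = 1.0, A_e = A_n). φR_n = 0.75 × 450 × 1440 = 486.0 kN.
Block shear: shear path 2×[32+1×77] = 2×109 mm, A_gv = 1744, A_nv = 2×(109 − 1.5×29)×8 = 1048 mm²; tension across gage: (80 − 1×29)×8 = 408 mm². R_n = min(0.6×450×1048, 0.6×300×1744) + 1.0×450×408 = min(282.96, 313.92) + 183.6 = 466.56 kN. φR_n = 0.75 × 466.56 = 349.9 kN.
Governing: min(1273.0, 430.9, 486.0, 349.9) = 349.9 kN → block shear.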